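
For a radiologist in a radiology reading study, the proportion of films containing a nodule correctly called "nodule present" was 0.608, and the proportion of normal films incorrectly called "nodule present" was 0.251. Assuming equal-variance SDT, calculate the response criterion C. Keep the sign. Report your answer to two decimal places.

C = 0.20

z(H) = z(0.608) = 0.274
z(FA) = z(0.251) = -0.671
c = −½·[z(H) + z(FA)] = −0.5 × (0.274 + (-0.671)) = 0.1985
c > 0: the radiologist has a conservative response bias.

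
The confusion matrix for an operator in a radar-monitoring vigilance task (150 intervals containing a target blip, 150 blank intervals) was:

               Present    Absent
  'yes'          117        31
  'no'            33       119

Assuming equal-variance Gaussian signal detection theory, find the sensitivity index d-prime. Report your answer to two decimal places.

H = 117/150 = 0.7800
FA = 31/150 = 0.2067
Φ⁻¹(H) = Φ⁻¹(0.7800) = 0.7722
Φ⁻¹(FA) = Φ⁻¹(0.2067) = -0.8179
d' = z(H) − z(FA) = 0.7722 − (-0.8179) = 1.5901

d-prime = 1.59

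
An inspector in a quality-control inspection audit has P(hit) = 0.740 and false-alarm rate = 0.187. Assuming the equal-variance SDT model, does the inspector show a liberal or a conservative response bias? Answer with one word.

z(H) = 0.643, z(FA) = -0.889
c = −½·(z(H) + z(FA)) = 0.123
c > 0 → conservative criterion (biased toward responding “no”).

conservative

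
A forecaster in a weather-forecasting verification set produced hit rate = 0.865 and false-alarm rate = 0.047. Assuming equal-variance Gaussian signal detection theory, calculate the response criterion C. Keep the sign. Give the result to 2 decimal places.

C = 0.29

z(0.865) = 1.1031, z(0.047) = -1.6747
c = −½·[z(H) + z(FA)] = −0.5 × (1.1031 + (-1.6747)) = 0.2858
c > 0: the forecaster has a conservative response bias.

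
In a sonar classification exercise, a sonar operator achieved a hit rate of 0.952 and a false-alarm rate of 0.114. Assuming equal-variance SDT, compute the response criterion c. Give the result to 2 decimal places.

c = -0.23

z(0.952) = 1.6646, z(0.114) = -1.2055
c = −½·[z(H) + z(FA)] = −0.5 × (1.6646 + (-1.2055)) = -0.22955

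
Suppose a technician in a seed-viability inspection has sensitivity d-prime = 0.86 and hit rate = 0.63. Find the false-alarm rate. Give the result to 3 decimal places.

z(hit rate) = z(0.63) = 0.3319
z(FA) = z(H) − d' = 0.3319 − 0.86 = -0.5281
false-alarm rate = Φ(-0.5281) = 0.2987

false-alarm rate = 0.299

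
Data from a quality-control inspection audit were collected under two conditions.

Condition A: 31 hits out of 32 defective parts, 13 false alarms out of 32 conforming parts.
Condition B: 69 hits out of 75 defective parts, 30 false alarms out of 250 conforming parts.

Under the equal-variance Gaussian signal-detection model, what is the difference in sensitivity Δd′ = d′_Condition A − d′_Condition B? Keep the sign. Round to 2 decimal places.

Condition A: z(0.9688) = 1.863, z(0.4062) = -0.237, d' = 2.100
Condition B: z(0.9200) = 1.405, z(0.1200) = -1.175, d' = 2.580
Δd' = d'_Condition A − d'_Condition B = 2.100 − 2.580 = -0.480
Condition B has the higher sensitivity.

Δd′ = -0.48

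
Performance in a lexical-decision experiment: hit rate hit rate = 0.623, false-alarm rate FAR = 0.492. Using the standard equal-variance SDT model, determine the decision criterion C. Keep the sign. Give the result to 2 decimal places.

C = -0.15

z(H) = z(0.623) = 0.3134
z(FA) = z(0.492) = -0.0201
c = −½·[z(H) + z(FA)] = −0.5 × (0.3134 + (-0.0201)) = -0.14665
c < 0: the participant has a liberal response bias.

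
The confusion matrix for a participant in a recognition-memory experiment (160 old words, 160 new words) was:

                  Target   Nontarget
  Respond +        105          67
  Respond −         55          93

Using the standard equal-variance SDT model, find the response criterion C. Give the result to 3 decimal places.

H = 105/160 = 0.6562
FA = 67/160 = 0.4188
z(H) = 0.4021
z(FA) = -0.2050
c = −½·[z(H) + z(FA)] = −0.5 × (0.4021 + (-0.2050)) = -0.09855
c < 0: the participant has a liberal response bias.

C = -0.099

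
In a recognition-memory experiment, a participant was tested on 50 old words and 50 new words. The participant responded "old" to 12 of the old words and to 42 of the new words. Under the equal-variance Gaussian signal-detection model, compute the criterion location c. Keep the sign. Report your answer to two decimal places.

c = -0.14

H = 12/50 = 0.2400
FA = 42/50 = 0.8400
Φ⁻¹(H) = -0.706
Φ⁻¹(FA) = 0.994
c = −½·[z(H) + z(FA)] = −0.5 × (-0.706 + 0.994) = -0.144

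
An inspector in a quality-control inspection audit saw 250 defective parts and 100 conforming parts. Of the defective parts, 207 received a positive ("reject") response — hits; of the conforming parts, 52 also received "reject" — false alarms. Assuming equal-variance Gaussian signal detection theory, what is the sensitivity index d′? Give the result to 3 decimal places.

H = 207/250 = 0.8280
FA = 52/100 = 0.5200
z(H) = 0.9463
z(FA) = 0.0502
d' = z(H) − z(FA) = 0.9463 − 0.0502 = 0.8961

d′ = 0.896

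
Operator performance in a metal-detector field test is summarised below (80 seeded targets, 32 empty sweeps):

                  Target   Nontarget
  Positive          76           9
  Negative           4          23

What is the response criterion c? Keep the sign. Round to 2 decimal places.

c = -0.53

H = 76/80 = 0.9500
FA = 9/32 = 0.2812
Φ⁻¹(H) = 1.645
Φ⁻¹(FA) = -0.579
c = −½·[z(H) + z(FA)] = −0.5 × (1.645 + (-0.579)) = -0.533
c < 0: the operator has a liberal response bias.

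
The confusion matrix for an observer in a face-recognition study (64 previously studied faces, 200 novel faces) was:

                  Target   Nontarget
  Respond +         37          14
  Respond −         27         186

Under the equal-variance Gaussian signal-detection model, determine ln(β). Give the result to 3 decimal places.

ln β = 1.070

H = 37/64 = 0.5781
FA = 14/200 = 0.0700
Φ⁻¹(H) = Φ⁻¹(0.5781) = 0.1970
Φ⁻¹(FA) = Φ⁻¹(0.0700) = -1.4758
ln β = −½·[z(H)² − z(FA)²] = −0.5 × (0.0388 − 2.1780) = 1.0696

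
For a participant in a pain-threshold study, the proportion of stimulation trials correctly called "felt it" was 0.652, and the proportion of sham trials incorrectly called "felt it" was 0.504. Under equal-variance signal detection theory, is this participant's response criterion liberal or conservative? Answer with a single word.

z(H) = 0.391, z(FA) = 0.010
c = −½·(z(H) + z(FA)) = -0.2005
c < 0 → liberal criterion (biased toward responding “yes”).

liberal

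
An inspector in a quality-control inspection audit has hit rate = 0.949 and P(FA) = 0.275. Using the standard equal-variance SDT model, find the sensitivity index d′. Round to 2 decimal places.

z(0.949) = 1.6352, z(0.275) = -0.5978
d' = z(H) − z(FA) = 1.6352 − (-0.5978) = 2.2330

d′ = 2.23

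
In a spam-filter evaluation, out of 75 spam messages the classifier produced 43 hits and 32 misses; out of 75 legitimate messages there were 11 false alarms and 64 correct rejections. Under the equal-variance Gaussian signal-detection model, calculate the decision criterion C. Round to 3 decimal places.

H = 43/75 = 0.5733
FA = 11/75 = 0.1467
z(H) = 0.1848
z(FA) = -1.0507
c = −½·[z(H) + z(FA)] = −0.5 × (0.1848 + (-1.0507)) = 0.43295
c > 0: the classifier has a conservative response bias.

C = 0.433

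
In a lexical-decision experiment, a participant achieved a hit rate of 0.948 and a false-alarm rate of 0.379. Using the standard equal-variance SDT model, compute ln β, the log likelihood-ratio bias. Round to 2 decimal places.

ln β = -1.27

z(H) = 1.626
z(FA) = -0.308
ln β = −½·[z(H)² − z(FA)²] = −0.5 × (2.644 − 0.095) = -1.2745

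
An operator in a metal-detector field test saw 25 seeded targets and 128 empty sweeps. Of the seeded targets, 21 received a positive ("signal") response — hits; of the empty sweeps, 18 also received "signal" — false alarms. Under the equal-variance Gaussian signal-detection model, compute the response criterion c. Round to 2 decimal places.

H = 21/25 = 0.8400
FA = 18/128 = 0.1406
Φ⁻¹(0.8400) = 0.994, Φ⁻¹(0.1406) = -1.078
c = −½·[z(H) + z(FA)] = −0.5 × (0.994 + (-1.078)) = 0.042

c = 0.04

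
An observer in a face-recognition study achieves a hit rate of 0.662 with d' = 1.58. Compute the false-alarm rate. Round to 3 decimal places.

false-alarm rate = 0.123

z(hit rate) = z(0.662) = 0.4179
z(FA) = z(H) − d' = 0.4179 − 1.58 = -1.1621
false-alarm rate = Φ(-1.1621) = 0.1226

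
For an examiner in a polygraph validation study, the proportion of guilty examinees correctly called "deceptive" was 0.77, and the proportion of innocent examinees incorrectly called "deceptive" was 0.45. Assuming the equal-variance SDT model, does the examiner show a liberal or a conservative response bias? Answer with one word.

liberal

z(H) = 0.739, z(FA) = -0.126
c = −½·(z(H) + z(FA)) = -0.3065
c < 0 → liberal criterion (biased toward responding “yes”).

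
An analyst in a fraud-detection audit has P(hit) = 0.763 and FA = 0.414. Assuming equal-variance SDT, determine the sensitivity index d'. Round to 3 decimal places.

d' = 0.933

Φ⁻¹(H) = 0.7160
Φ⁻¹(FA) = -0.2173
d' = z(H) − z(FA) = 0.7160 − (-0.2173) = 0.9333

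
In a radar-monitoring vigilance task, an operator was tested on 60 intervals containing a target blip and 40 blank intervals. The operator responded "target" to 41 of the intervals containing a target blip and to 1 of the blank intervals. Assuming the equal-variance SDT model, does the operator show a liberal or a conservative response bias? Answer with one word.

z(H) = 0.477, z(FA) = -1.960
c = −½·(z(H) + z(FA)) = 0.7415
c > 0 → conservative criterion (biased toward responding “no”).

conservative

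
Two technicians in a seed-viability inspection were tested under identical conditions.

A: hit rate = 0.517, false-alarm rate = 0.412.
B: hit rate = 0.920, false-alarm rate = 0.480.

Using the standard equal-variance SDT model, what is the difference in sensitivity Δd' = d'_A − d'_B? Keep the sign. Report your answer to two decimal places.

Δd' = -1.19

A: z(0.517) = 0.043, z(0.412) = -0.222, d' = 0.265
B: z(0.920) = 1.405, z(0.480) = -0.050, d' = 1.455
Δd' = d'_A − d'_B = 0.265 − 1.455 = -1.190
B has the higher sensitivity.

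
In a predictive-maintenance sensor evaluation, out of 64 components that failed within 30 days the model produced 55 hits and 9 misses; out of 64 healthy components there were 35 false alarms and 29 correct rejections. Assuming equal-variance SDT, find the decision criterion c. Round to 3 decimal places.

c = -0.598

H = 55/64 = 0.8594
FA = 35/64 = 0.5469
Φ⁻¹(H) = 1.0776
Φ⁻¹(FA) = 0.1178
c = −½·[z(H) + z(FA)] = −0.5 × (1.0776 + 0.1178) = -0.5977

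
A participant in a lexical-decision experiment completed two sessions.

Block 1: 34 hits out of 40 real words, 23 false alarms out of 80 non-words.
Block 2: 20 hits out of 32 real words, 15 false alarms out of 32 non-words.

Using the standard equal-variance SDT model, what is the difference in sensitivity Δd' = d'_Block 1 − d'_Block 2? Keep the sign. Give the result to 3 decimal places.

Block 1: z(0.8500) = 1.0364, z(0.2875) = -0.5607, d' = 1.5971
Block 2: z(0.6250) = 0.3186, z(0.4688) = -0.0783, d' = 0.3969
Δd' = d'_Block 1 − d'_Block 2 = 1.5971 − 0.3969 = 1.2002
Block 1 has the higher sensitivity.

Δd' = 1.200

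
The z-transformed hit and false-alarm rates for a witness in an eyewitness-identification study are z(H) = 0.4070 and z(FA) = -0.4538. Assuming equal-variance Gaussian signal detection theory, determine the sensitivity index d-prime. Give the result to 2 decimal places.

d' = z(H) − z(FA) = 0.4070 − (-0.4538) = 0.8608

d-prime = 0.86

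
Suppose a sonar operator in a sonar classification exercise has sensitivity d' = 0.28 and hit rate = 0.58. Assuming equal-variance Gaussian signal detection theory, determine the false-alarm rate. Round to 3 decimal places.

z(hit rate) = z(0.58) = 0.2019
z(FA) = z(H) − d' = 0.2019 − 0.28 = -0.0781
false-alarm rate = Φ(-0.0781) = 0.4689

false-alarm rate = 0.469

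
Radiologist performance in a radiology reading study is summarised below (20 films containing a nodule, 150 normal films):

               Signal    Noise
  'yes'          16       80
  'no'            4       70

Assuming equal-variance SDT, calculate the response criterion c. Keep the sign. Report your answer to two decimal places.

c = -0.46

H = 16/20 = 0.8000
FA = 80/150 = 0.5333
z(H) = 0.842
z(FA) = 0.084
c = −½·[z(H) + z(FA)] = −0.5 × (0.842 + 0.084) = -0.463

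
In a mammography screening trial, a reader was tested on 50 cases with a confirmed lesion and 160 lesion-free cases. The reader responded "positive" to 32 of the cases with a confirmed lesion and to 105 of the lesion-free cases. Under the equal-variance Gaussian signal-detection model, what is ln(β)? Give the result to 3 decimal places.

H = 32/50 = 0.6400
FA = 105/160 = 0.6562
z(H) = z(0.6400) = 0.3585
z(FA) = z(0.6562) = 0.4021
ln β = −½·[z(H)² − z(FA)²] = −0.5 × (0.1285 − 0.1617) = 0.0166

ln β = 0.017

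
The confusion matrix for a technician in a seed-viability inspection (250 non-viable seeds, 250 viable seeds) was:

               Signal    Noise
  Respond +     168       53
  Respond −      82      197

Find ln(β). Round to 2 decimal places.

ln β = 0.22

H = 168/250 = 0.6720
FA = 53/250 = 0.2120
Φ⁻¹(H) = 0.445
Φ⁻¹(FA) = -0.800
ln β = −½·[z(H)² − z(FA)²] = −0.5 × (0.198 − 0.640) = 0.221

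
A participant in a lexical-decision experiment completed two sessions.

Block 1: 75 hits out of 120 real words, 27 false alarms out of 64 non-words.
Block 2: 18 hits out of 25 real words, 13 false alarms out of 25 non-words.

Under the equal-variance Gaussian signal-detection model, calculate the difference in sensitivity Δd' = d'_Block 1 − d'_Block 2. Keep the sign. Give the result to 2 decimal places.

Block 1: z(0.6250) = 0.319, z(0.4219) = -0.197, d' = 0.516
Block 2: z(0.7200) = 0.583, z(0.5200) = 0.050, d' = 0.533
Δd' = d'_Block 1 − d'_Block 2 = 0.516 − 0.533 = -0.017
Block 2 has the higher sensitivity.

Δd' = -0.02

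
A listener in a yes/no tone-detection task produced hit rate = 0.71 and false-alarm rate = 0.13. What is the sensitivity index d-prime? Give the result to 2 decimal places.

z(H) = 0.5534
z(FA) = -1.1264
d' = z(H) − z(FA) = 0.5534 − (-1.1264) = 1.6798

d-prime = 1.68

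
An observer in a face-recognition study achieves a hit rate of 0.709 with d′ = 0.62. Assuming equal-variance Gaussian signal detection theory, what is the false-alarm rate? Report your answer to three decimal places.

z(hit rate) = z(0.709) = 0.5505
z(FA) = z(H) − d' = 0.5505 − 0.62 = -0.0695
false-alarm rate = Φ(-0.0695) = 0.4723

false-alarm rate = 0.472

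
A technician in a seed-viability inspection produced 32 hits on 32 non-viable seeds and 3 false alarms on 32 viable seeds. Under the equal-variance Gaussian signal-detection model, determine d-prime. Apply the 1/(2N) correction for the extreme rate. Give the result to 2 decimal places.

d-prime = 3.47

The hit rate is 32/32 = 1, so apply the 1/(2N) correction: H → 1 − 1/(2·32) = 0.98438.
z(H) = z(0.98438) = 2.154
z(FA) = z(0.09375) = -1.318
d' = 2.154 − (-1.318) = 3.472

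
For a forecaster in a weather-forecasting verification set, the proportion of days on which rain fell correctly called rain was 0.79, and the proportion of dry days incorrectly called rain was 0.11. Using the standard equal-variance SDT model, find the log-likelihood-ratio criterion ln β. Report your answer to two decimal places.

Φ⁻¹(H) = Φ⁻¹(0.79) = 0.806
Φ⁻¹(FA) = Φ⁻¹(0.11) = -1.227
ln β = −½·[z(H)² − z(FA)²] = −0.5 × (0.650 − 1.506) = 0.428

ln β = 0.43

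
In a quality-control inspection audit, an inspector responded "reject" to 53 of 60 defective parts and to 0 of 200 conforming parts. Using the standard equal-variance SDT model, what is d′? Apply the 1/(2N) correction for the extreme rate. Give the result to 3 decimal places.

d′ = 3.999

The false-alarm rate is 0/200 = 0, so apply the 1/(2N) correction: FA → 1/(2·200) = 0.00250.
z(H) = z(0.88333) = 1.1918
z(FA) = z(0.00250) = -2.8070
d' = 1.1918 − (-2.8070) = 3.9988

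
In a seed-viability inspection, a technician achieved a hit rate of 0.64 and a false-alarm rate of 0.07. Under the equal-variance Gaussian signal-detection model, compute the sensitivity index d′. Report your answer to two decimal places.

z(H) = 0.358
z(FA) = -1.476
d' = z(H) − z(FA) = 0.358 − (-1.476) = 1.834

d′ = 1.83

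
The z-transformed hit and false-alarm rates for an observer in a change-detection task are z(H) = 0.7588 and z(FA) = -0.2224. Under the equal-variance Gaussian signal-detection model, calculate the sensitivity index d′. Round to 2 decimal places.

d′ = 0.98

d' = z(H) − z(FA) = 0.7588 − (-0.2224) = 0.9812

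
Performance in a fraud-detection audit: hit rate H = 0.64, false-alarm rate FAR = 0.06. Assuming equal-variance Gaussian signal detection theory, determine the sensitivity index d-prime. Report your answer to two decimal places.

z(H) = 0.3585
z(FA) = -1.5548
d' = z(H) − z(FA) = 0.3585 − (-1.5548) = 1.9133

d-prime = 1.91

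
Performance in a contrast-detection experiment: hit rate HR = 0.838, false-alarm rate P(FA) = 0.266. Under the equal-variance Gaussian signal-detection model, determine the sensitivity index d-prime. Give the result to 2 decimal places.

z(H) = z(0.838) = 0.9863
z(FA) = z(0.266) = -0.6250
d' = z(H) − z(FA) = 0.9863 − (-0.6250) = 1.6113

d-prime = 1.61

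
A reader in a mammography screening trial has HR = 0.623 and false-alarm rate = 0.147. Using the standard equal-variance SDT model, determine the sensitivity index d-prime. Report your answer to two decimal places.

z(H) = z(0.623) = 0.3134
z(FA) = z(0.147) = -1.0494
d' = z(H) − z(FA) = 0.3134 − (-1.0494) = 1.3628

d-prime = 1.36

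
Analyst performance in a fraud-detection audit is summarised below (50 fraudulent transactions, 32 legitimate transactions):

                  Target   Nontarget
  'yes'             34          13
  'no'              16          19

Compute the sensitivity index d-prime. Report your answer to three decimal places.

d-prime = 0.705

H = 34/50 = 0.6800
FA = 13/32 = 0.4062
z(H) = 0.4677
z(FA) = -0.2373
d' = z(H) − z(FA) = 0.4677 − (-0.2373) = 0.7050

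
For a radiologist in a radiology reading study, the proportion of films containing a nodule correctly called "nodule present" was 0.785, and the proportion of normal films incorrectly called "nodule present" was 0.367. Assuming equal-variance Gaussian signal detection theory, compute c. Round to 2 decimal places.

c = -0.22

z(H) = z(0.785) = 0.7892
z(FA) = z(0.367) = -0.3398
c = −½·[z(H) + z(FA)] = −0.5 × (0.7892 + (-0.3398)) = -0.2247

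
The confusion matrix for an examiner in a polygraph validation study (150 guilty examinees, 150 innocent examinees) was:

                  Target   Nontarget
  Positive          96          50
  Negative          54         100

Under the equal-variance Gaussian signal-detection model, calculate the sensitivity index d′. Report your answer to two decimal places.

H = 96/150 = 0.6400
FA = 50/150 = 0.3333
Φ⁻¹(H) = Φ⁻¹(0.6400) = 0.3585
Φ⁻¹(FA) = Φ⁻¹(0.3333) = -0.4308
d' = z(H) − z(FA) = 0.3585 − (-0.4308) = 0.7893

d′ = 0.79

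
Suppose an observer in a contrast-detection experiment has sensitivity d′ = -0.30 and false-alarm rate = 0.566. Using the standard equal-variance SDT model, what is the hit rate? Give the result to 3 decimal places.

z(false-alarm rate) = z(0.566) = 0.1662
z(H) = z(FA) + d' = 0.1662 + (-0.30) = -0.1338
hit rate = Φ(-0.1338) = 0.4468

hit rate = 0.447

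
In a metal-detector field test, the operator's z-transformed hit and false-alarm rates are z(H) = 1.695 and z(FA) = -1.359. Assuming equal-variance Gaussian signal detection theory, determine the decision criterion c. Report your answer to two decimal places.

c = -0.17

c = −½·[z(H) + z(FA)] = −½·(1.695 + (-1.359)) = -0.168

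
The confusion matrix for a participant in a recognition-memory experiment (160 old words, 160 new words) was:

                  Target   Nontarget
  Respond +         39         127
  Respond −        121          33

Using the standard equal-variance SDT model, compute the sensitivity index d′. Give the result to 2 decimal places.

H = 39/160 = 0.2437
FA = 127/160 = 0.7937
Φ⁻¹(0.2437) = -0.6945, Φ⁻¹(0.7937) = 0.8193
d' = z(H) − z(FA) = -0.6945 − 0.8193 = -1.5138

d′ = -1.51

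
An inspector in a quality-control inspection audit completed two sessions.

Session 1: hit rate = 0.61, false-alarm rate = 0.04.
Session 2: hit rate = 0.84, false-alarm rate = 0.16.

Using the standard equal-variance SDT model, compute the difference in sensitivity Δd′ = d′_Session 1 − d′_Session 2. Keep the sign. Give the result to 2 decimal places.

Δd′ = 0.04

Session 1: z(0.61) = 0.279, z(0.04) = -1.751, d' = 2.030
Session 2: z(0.84) = 0.994, z(0.16) = -0.994, d' = 1.988
Δd' = d'_Session 1 − d'_Session 2 = 2.030 − 1.988 = 0.042
Session 1 has the higher sensitivity.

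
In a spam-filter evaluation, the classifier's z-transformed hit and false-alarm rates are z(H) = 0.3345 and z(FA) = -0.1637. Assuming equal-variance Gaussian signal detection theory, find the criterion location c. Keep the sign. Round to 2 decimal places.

c = -0.09

c = −½·[z(H) + z(FA)] = −½·(0.3345 + (-0.1637)) = -0.0854
c < 0: the classifier has a liberal response bias.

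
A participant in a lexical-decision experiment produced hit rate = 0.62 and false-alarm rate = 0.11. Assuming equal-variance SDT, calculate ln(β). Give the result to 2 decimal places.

ln β = 0.71

z(0.62) = 0.305, z(0.11) = -1.227
ln β = −½·[z(H)² − z(FA)²] = −0.5 × (0.093 − 1.506) = 0.7065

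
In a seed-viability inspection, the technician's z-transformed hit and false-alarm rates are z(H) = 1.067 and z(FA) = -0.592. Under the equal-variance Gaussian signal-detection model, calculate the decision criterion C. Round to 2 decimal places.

c = −½·[z(H) + z(FA)] = −½·(1.067 + (-0.592)) = -0.2375
c < 0: the technician has a liberal response bias.

C = -0.24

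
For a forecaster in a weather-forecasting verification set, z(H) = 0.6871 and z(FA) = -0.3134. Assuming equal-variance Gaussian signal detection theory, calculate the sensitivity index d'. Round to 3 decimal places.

d' = z(H) − z(FA) = 0.6871 − (-0.3134) = 1.0005

d' = 1.001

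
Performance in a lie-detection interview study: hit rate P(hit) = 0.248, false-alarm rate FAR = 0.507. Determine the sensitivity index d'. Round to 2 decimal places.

d' = -0.70

z(H) = -0.681
z(FA) = 0.018
d' = z(H) − z(FA) = -0.681 − 0.018 = -0.699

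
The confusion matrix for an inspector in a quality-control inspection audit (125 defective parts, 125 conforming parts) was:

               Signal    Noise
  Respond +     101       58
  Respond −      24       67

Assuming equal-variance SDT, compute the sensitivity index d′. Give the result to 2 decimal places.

d′ = 0.96

H = 101/125 = 0.8080
FA = 58/125 = 0.4640
Φ⁻¹(H) = 0.8705
Φ⁻¹(FA) = -0.0904
d' = z(H) − z(FA) = 0.8705 − (-0.0904) = 0.9609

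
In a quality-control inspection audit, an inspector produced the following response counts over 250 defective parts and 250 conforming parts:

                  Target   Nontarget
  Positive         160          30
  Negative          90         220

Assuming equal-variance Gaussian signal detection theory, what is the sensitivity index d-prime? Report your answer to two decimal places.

d-prime = 1.53

H = 160/250 = 0.6400
FA = 30/250 = 0.1200
Φ⁻¹(H) = 0.3585
Φ⁻¹(FA) = -1.1750
d' = z(H) − z(FA) = 0.3585 − (-1.1750) = 1.5335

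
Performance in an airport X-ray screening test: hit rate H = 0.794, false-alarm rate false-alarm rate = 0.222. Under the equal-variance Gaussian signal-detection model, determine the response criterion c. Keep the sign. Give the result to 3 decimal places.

c = -0.027

z(0.794) = 0.8204, z(0.222) = -0.7655
c = −½·[z(H) + z(FA)] = −0.5 × (0.8204 + (-0.7655)) = -0.02745
c < 0: the screener has a liberal response bias.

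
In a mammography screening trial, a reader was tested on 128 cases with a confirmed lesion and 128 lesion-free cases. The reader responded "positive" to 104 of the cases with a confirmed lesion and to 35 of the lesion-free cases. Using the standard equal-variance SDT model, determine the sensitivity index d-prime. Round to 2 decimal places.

d-prime = 1.49

H = 104/128 = 0.8125
FA = 35/128 = 0.2734
Φ⁻¹(H) = Φ⁻¹(0.8125) = 0.8871
Φ⁻¹(FA) = Φ⁻¹(0.2734) = -0.6026
d' = z(H) − z(FA) = 0.8871 − (-0.6026) = 1.4897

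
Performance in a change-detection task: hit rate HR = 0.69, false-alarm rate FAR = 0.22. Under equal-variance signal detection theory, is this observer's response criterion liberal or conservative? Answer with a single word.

conservative

z(H) = 0.496, z(FA) = -0.772
c = −½·(z(H) + z(FA)) = 0.138
c > 0 → conservative criterion (biased toward responding “no”).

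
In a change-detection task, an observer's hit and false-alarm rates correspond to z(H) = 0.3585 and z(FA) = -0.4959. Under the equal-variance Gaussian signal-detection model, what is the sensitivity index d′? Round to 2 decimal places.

d′ = 0.85

d' = z(H) − z(FA) = 0.3585 − (-0.4959) = 0.8544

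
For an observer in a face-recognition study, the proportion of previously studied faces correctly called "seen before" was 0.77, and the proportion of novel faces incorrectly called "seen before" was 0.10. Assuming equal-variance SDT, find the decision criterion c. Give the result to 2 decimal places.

c = 0.27

Φ⁻¹(H) = Φ⁻¹(0.77) = 0.739
Φ⁻¹(FA) = Φ⁻¹(0.10) = -1.282
c = −½·[z(H) + z(FA)] = −0.5 × (0.739 + (-1.282)) = 0.2715
c > 0: the observer has a conservative response bias.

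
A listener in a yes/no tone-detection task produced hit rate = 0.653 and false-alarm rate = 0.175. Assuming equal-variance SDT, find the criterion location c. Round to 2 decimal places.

c = 0.27

Φ⁻¹(H) = Φ⁻¹(0.653) = 0.393
Φ⁻¹(FA) = Φ⁻¹(0.175) = -0.935
c = −½·[z(H) + z(FA)] = −0.5 × (0.393 + (-0.935)) = 0.271
c > 0: the listener has a conservative response bias.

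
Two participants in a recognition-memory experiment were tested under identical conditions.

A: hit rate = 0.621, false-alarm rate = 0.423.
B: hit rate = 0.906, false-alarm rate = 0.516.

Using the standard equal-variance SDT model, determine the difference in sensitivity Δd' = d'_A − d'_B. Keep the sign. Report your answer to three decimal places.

A: z(0.621) = 0.3081, z(0.423) = -0.1942, d' = 0.5023
B: z(0.906) = 1.3165, z(0.516) = 0.0401, d' = 1.2764
Δd' = d'_A − d'_B = 0.5023 − 1.2764 = -0.7741
B has the higher sensitivity.

Δd' = -0.774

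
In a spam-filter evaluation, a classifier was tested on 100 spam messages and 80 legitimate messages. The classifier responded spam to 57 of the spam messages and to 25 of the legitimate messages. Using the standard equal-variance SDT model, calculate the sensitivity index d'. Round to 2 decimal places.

H = 57/100 = 0.5700
FA = 25/80 = 0.3125
z(0.5700) = 0.1764, z(0.3125) = -0.4888
d' = z(H) − z(FA) = 0.1764 − (-0.4888) = 0.6652

d' = 0.67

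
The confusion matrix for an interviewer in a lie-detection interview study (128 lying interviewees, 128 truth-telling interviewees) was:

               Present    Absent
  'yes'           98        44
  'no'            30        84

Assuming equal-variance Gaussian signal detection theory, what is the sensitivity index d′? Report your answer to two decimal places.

H = 98/128 = 0.7656
FA = 44/128 = 0.3438
z(H) = z(0.7656) = 0.724
z(FA) = z(0.3438) = -0.402
d' = z(H) − z(FA) = 0.724 − (-0.402) = 1.126

d′ = 1.13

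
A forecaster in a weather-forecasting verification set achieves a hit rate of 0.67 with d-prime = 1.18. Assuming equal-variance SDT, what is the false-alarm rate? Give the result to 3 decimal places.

false-alarm rate = 0.230

z(hit rate) = z(0.67) = 0.4399
z(FA) = z(H) − d' = 0.4399 − 1.18 = -0.7401
false-alarm rate = Φ(-0.7401) = 0.2296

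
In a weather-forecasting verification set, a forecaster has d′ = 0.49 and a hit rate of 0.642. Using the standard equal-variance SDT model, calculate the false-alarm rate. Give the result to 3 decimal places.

false-alarm rate = 0.450

z(hit rate) = z(0.642) = 0.3638
z(FA) = z(H) − d' = 0.3638 − 0.49 = -0.1262
false-alarm rate = Φ(-0.1262) = 0.4498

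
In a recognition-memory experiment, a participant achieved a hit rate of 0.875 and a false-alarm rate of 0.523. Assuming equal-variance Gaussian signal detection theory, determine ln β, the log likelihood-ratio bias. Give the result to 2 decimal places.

z(H) = z(0.875) = 1.150
z(FA) = z(0.523) = 0.058
ln β = −½·[z(H)² − z(FA)²] = −0.5 × (1.323 − 0.003) = -0.660

ln β = -0.66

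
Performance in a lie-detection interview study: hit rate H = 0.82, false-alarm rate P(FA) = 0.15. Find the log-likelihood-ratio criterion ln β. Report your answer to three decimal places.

ln β = 0.118

z(H) = 0.9154
z(FA) = -1.0364
ln β = −½·[z(H)² − z(FA)²] = −0.5 × (0.8380 − 1.0741) = 0.11805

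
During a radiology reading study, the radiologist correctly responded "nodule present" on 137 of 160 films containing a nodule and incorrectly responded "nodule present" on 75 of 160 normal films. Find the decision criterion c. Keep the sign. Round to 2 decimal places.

H = 137/160 = 0.8562
FA = 75/160 = 0.4688
Φ⁻¹(H) = 1.0634
Φ⁻¹(FA) = -0.0783
c = −½·[z(H) + z(FA)] = −0.5 × (1.0634 + (-0.0783)) = -0.49255
c < 0: the radiologist has a liberal response bias.

c = -0.49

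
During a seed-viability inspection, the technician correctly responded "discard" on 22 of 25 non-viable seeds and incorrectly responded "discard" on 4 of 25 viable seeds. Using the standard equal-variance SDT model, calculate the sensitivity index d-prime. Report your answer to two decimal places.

d-prime = 2.17

H = 22/25 = 0.8800
FA = 4/25 = 0.1600
z(0.8800) = 1.1750, z(0.1600) = -0.9945
d' = z(H) − z(FA) = 1.1750 − (-0.9945) = 2.1695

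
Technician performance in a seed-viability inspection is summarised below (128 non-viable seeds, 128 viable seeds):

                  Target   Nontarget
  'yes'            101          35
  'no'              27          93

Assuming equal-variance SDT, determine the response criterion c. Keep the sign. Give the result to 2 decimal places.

H = 101/128 = 0.7891
FA = 35/128 = 0.2734
z(H) = 0.803
z(FA) = -0.603
c = −½·[z(H) + z(FA)] = −0.5 × (0.803 + (-0.603)) = -0.100
c < 0: the technician has a liberal response bias.

c = -0.10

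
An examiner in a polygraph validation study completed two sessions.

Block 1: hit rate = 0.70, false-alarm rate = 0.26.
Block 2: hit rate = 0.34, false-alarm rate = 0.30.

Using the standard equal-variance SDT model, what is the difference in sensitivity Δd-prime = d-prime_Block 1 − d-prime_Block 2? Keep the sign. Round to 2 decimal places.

Block 1: z(0.70) = 0.524, z(0.26) = -0.643, d' = 1.167
Block 2: z(0.34) = -0.412, z(0.30) = -0.524, d' = 0.112
Δd' = d'_Block 1 − d'_Block 2 = 1.167 − 0.112 = 1.055
Block 1 has the higher sensitivity.

Δd-prime = 1.06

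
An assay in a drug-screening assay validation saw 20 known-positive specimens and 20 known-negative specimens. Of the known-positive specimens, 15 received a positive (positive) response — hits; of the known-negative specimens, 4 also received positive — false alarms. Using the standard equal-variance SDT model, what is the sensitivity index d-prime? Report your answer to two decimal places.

d-prime = 1.52

H = 15/20 = 0.7500
FA = 4/20 = 0.2000
z(0.7500) = 0.674, z(0.2000) = -0.842
d' = z(H) − z(FA) = 0.674 − (-0.842) = 1.516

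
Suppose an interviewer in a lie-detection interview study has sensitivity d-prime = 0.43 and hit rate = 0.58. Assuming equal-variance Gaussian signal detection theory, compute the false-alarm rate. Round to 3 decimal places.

false-alarm rate = 0.410

z(hit rate) = z(0.58) = 0.2019
z(FA) = z(H) − d' = 0.2019 − 0.43 = -0.2281
false-alarm rate = Φ(-0.2281) = 0.4098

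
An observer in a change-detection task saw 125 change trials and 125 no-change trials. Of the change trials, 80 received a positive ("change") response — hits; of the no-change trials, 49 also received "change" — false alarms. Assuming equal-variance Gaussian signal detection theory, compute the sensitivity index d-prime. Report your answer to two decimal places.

H = 80/125 = 0.6400
FA = 49/125 = 0.3920
Φ⁻¹(0.6400) = 0.358, Φ⁻¹(0.3920) = -0.274
d' = z(H) − z(FA) = 0.358 − (-0.274) = 0.632

d-prime = 0.63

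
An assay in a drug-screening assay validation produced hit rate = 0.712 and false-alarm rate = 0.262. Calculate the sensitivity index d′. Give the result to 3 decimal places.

Φ⁻¹(H) = Φ⁻¹(0.712) = 0.5592
Φ⁻¹(FA) = Φ⁻¹(0.262) = -0.6372
d' = z(H) − z(FA) = 0.5592 − (-0.6372) = 1.1964

d′ = 1.196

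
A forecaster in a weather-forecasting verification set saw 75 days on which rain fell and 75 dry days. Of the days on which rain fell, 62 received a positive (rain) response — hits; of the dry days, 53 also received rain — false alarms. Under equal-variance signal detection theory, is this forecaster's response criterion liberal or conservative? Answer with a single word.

z(H) = 0.941, z(FA) = 0.544
c = −½·(z(H) + z(FA)) = -0.7425
c < 0 → liberal criterion (biased toward responding “yes”).

liberal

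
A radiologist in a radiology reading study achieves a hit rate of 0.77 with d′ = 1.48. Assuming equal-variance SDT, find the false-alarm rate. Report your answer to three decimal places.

z(hit rate) = z(0.77) = 0.7388
z(FA) = z(H) − d' = 0.7388 − 1.48 = -0.7412
false-alarm rate = Φ(-0.7412) = 0.2293

false-alarm rate = 0.229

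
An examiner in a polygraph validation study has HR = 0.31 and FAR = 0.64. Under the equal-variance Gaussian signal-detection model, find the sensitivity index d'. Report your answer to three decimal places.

d' = -0.854

z(H) = z(0.31) = -0.4959
z(FA) = z(0.64) = 0.3585
d' = z(H) − z(FA) = -0.4959 − 0.3585 = -0.8544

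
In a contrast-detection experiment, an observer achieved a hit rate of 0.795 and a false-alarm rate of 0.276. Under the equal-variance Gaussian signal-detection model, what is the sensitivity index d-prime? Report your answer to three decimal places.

d-prime = 1.419

z(H) = 0.8239
z(FA) = -0.5948
d' = z(H) − z(FA) = 0.8239 − (-0.5948) = 1.4187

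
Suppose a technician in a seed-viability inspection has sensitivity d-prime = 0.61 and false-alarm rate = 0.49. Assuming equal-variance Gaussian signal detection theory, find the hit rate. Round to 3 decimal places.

z(false-alarm rate) = z(0.49) = -0.0251
z(H) = z(FA) + d' = -0.0251 + 0.61 = 0.5849
hit rate = Φ(0.5849) = 0.7207

hit rate = 0.721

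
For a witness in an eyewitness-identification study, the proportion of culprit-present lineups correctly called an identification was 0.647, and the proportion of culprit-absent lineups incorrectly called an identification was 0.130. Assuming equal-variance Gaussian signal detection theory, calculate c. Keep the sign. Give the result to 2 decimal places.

c = 0.37

Φ⁻¹(H) = Φ⁻¹(0.647) = 0.3772
Φ⁻¹(FA) = Φ⁻¹(0.130) = -1.1264
c = −½·[z(H) + z(FA)] = −0.5 × (0.3772 + (-1.1264)) = 0.3746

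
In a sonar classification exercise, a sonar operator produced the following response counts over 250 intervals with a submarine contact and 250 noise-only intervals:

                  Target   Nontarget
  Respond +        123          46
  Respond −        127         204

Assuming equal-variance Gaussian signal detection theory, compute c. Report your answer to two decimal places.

H = 123/250 = 0.4920
FA = 46/250 = 0.1840
Φ⁻¹(H) = -0.020
Φ⁻¹(FA) = -0.900
c = −½·[z(H) + z(FA)] = −0.5 × (-0.020 + (-0.900)) = 0.460
c > 0: the sonar operator has a conservative response bias.

c = 0.46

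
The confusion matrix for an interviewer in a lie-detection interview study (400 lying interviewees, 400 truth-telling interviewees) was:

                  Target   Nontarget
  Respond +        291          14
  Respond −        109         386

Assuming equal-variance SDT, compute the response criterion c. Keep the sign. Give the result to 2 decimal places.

H = 291/400 = 0.7275
FA = 14/400 = 0.0350
z(H) = 0.6053
z(FA) = -1.8119
c = −½·[z(H) + z(FA)] = −0.5 × (0.6053 + (-1.8119)) = 0.6033

c = 0.60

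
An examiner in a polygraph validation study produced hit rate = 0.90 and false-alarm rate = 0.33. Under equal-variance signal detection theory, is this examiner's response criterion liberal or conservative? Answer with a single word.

liberal

z(H) = 1.282, z(FA) = -0.440
c = −½·(z(H) + z(FA)) = -0.421
c < 0 → liberal criterion (biased toward responding “yes”).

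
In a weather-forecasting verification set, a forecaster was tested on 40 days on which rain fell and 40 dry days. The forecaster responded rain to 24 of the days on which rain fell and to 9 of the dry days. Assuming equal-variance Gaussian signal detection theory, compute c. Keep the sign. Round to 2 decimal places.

c = 0.25

H = 24/40 = 0.6000
FA = 9/40 = 0.2250
Φ⁻¹(H) = 0.2533
Φ⁻¹(FA) = -0.7554
c = −½·[z(H) + z(FA)] = −0.5 × (0.2533 + (-0.7554)) = 0.25105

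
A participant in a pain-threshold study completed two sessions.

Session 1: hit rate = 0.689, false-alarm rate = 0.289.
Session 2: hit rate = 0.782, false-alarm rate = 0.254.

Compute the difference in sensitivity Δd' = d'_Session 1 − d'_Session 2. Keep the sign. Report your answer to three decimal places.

Δd' = -0.392

Session 1: z(0.689) = 0.4930, z(0.289) = -0.5563, d' = 1.0493
Session 2: z(0.782) = 0.7790, z(0.254) = -0.6620, d' = 1.4410
Δd' = d'_Session 1 − d'_Session 2 = 1.0493 − 1.4410 = -0.3917
Session 2 has the higher sensitivity.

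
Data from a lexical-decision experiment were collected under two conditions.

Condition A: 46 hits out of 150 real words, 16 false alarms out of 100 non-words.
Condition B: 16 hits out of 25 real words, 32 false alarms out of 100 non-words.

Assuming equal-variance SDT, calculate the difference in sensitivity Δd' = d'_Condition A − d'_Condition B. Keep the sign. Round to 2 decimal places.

Condition A: z(0.3067) = -0.505, z(0.1600) = -0.994, d' = 0.489
Condition B: z(0.6400) = 0.358, z(0.3200) = -0.468, d' = 0.826
Δd' = d'_Condition A − d'_Condition B = 0.489 − 0.826 = -0.337
Condition B has the higher sensitivity.

Δd' = -0.34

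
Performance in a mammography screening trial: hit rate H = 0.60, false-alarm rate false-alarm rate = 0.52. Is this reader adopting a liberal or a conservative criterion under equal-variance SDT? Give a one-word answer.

liberal

z(H) = 0.253, z(FA) = 0.050
c = −½·(z(H) + z(FA)) = -0.1515
c < 0 → liberal criterion (biased toward responding “yes”).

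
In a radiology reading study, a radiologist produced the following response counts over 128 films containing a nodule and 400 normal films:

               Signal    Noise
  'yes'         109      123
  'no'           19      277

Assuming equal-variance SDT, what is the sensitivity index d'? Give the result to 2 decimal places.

d' = 1.55

H = 109/128 = 0.8516
FA = 123/400 = 0.3075
z(0.8516) = 1.043, z(0.3075) = -0.503
d' = z(H) − z(FA) = 1.043 − (-0.503) = 1.546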